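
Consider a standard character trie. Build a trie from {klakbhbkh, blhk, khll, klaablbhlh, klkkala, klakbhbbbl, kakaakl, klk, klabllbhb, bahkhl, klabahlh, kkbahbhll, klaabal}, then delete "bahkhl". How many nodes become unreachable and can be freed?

5

After clearing the end-marker at "bahkhl", prune upward until reaching a node still needed by another word.
The suffix "ahkhl" (5 nodes) is used only by "bahkhl"; the node for "b" still has the child "l", so pruning stops there.
Nodes removed: 5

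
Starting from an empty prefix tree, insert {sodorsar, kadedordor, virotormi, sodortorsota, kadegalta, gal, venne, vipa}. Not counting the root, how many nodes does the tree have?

Insert word by word; a character creates a node only if that edge doesn't already exist:
  "sodorsar" → 8 new (s, o, d, o, r, s, a, r)
  "kadedordor" → 10 new (k, a, d, e, d, o, r, d, o, r)
  "virotormi" → 9 new (v, i, r, o, t, o, r, m, i)
  "sodortorsota" → prefix "sodor" already present; 7 new (t, o, r, s, o, t, a)
  "kadegalta" → prefix "kade" already present; 5 new (g, a, l, t, a)
  "gal" → 3 new (g, a, l)
  "venne" → prefix "v" already present; 4 new (e, n, n, e)
  "vipa" → prefix "vi" already present; 2 new (p, a)
Total nodes = 8 + 10 + 9 + 7 + 5 + 3 + 4 + 2 = 48

48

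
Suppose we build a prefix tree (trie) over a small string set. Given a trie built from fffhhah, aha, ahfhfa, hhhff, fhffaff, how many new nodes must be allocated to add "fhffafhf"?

Walking "fhffafhf" from the root, the first 6 characters ("fhffaf") follow existing edges; "h" is the first miss.
New nodes needed: |"fhffafhf"| − 6 = 8 − 6 = 2.

2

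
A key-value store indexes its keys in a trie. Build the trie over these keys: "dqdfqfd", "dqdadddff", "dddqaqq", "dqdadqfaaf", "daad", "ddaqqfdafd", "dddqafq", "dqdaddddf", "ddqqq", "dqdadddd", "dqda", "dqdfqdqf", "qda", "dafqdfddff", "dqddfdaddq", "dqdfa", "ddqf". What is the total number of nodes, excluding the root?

Trace insertions, counting only characters that open a new branch:
  "dqdfqfd" → 7 new (d, q, d, f, q, f, d)
  "dqdadddff" → prefix "dqd" already present; 6 new (a, d, d, d, f, f)
  "dddqaqq" → prefix "d" already present; 6 new (d, d, q, a, q, q)
  "dqdadqfaaf" → prefix "dqdad" already present; 5 new (q, f, a, a, f)
  "daad" → prefix "d" already present; 3 new (a, a, d)
  "ddaqqfdafd" → prefix "dd" already present; 8 new (a, q, q, f, d, a, f, d)
  "dddqafq" → prefix "dddqa" already present; 2 new (f, q)
  "dqdaddddf" → prefix "dqdaddd" already present; 2 new (d, f)
  "ddqqq" → prefix "dd" already present; 3 new (q, q, q)
  "dqdadddd" → prefix "dqdadddd" already present; 0 new (none)
  "dqda" → prefix "dqda" already present; 0 new (none)
  "dqdfqdqf" → prefix "dqdfq" already present; 3 new (d, q, f)
  "qda" → 3 new (q, d, a)
  "dafqdfddff" → prefix "da" already present; 8 new (f, q, d, f, d, d, f, f)
  "dqddfdaddq" → prefix "dqd" already present; 7 new (d, f, d, a, d, d, q)
  "dqdfa" → prefix "dqdf" already present; 1 new (a)
  "ddqf" → prefix "ddq" already present; 1 new (f)
Total nodes = 7 + 6 + 6 + 5 + 3 + 8 + 2 + 2 + 3 + 0 + 0 + 3 + 3 + 8 + 7 + 1 + 1 = 65

65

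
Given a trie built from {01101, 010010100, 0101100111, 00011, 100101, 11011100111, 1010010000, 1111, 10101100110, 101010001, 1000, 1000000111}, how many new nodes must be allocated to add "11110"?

Walking "11110" from the root, the first 4 characters ("1111") follow existing edges; "0" is the first miss.
Each of the 1 remaining characters creates one node.

1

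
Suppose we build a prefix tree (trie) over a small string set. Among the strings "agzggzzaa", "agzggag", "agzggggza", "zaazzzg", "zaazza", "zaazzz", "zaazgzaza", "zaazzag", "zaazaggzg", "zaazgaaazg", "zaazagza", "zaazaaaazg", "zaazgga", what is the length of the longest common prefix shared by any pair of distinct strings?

6

Look for the deepest trie node that still has at least two words in its subtree.
e.g. "zaazaggzg" and "zaazagza" share the prefix "zaazag" of length 6; no pair shares a longer one.
Longest shared-prefix length: 6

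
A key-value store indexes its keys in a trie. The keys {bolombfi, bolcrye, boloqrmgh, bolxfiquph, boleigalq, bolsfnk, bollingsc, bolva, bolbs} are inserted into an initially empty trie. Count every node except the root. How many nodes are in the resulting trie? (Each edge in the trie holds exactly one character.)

44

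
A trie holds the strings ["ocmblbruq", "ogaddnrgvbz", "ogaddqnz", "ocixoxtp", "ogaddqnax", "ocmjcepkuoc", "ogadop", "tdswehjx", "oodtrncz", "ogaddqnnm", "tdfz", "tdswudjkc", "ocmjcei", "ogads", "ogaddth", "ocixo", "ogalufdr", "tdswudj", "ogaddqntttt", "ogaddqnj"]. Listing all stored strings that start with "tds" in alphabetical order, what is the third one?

tdswudjkc

Words with prefix "tds", in lexicographic order: "tdswehjx", "tdswudj", "tdswudjkc"
The 3rd is tdswudjkc.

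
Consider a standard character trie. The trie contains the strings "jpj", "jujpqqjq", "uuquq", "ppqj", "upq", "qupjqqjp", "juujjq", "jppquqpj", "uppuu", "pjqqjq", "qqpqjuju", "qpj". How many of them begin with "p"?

Walk to "p"; the words in its subtree are exactly those with that prefix.
Words under "p": pjqqjq, ppqj
Count: 2

2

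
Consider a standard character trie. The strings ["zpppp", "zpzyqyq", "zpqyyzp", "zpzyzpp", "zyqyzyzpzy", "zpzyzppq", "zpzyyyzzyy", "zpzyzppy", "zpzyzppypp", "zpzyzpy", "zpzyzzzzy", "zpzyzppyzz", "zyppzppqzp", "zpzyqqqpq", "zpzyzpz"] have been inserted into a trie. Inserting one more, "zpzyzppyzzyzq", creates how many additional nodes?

3

The longest prefix of "zpzyzppyzzyzq" already in the trie is "zpzyzppyzz" (length 10).
So 13 − 10 = 3 new nodes.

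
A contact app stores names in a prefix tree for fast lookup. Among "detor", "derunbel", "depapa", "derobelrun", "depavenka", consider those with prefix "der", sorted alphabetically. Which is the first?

DFS of the "der" subtree visits, in order: "derobelrun", "derunbel"
The 1st is derobelrun.

derobelrun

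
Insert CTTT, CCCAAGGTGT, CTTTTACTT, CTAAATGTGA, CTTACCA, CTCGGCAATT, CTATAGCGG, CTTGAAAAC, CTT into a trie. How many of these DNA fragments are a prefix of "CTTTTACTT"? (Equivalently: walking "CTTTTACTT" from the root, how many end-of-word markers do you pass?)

Check each prefix of "CTTTTACTT" against the stored set — each match is an end-marker on the path.
Prefixes of the query that are stored words: "CTT", "CTTT", "CTTTTACTT"
Count: 3

3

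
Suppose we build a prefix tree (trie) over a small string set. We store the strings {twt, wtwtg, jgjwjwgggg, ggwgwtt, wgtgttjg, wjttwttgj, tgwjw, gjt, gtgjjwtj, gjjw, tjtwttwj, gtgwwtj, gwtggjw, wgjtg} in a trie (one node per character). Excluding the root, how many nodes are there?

75

Insert word by word; a character creates a node only if that edge doesn't already exist:
  "twt" → 3 new (t, w, t)
  "wtwtg" → 5 new (w, t, w, t, g)
  "jgjwjwgggg" → 10 new (j, g, j, w, j, w, g, g, g, g)
  "ggwgwtt" → 7 new (g, g, w, g, w, t, t)
  "wgtgttjg" → prefix "w" already present; 7 new (g, t, g, t, t, j, g)
  "wjttwttgj" → prefix "w" already present; 8 new (j, t, t, w, t, t, g, j)
  "tgwjw" → prefix "t" already present; 4 new (g, w, j, w)
  "gjt" → prefix "g" already present; 2 new (j, t)
  "gtgjjwtj" → prefix "g" already present; 7 new (t, g, j, j, w, t, j)
  "gjjw" → prefix "gj" already present; 2 new (j, w)
  "tjtwttwj" → prefix "t" already present; 7 new (j, t, w, t, t, w, j)
  "gtgwwtj" → prefix "gtg" already present; 4 new (w, w, t, j)
  "gwtggjw" → prefix "g" already present; 6 new (w, t, g, g, j, w)
  "wgjtg" → prefix "wg" already present; 3 new (j, t, g)
Total nodes = 3 + 5 + 10 + 7 + 7 + 8 + 4 + 2 + 7 + 2 + 7 + 4 + 6 + 3 = 75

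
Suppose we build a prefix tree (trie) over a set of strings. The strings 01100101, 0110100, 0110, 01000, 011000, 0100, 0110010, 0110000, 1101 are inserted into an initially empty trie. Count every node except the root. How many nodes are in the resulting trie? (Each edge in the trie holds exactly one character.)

Trie structure (* marks end of a word):
(root)
├─ 0
│  └─ 1
│     ├─ 0
│     │  └─ 0 *
│     │     └─ 0 *
│     └─ 1
│        └─ 0 *
│           ├─ 0
│           │  ├─ 0 *
│           │  │  └─ 0 *
│           │  └─ 1
│           │     └─ 0 *
│           │        └─ 1 *
│           └─ 1
│              └─ 0
│                 └─ 0 *
└─ 1
   └─ 1
      └─ 0
         └─ 1 *
Counting every labelled node above: 20.

20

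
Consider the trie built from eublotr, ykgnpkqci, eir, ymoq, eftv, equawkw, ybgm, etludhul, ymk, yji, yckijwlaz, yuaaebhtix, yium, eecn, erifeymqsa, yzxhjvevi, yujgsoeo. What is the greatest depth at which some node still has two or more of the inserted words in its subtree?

2

Look for the deepest trie node that still has at least two words in its subtree.
e.g. "ymk" and "ymoq" share the prefix "ym" of length 2; no pair shares a longer one.
Longest shared-prefix length: 2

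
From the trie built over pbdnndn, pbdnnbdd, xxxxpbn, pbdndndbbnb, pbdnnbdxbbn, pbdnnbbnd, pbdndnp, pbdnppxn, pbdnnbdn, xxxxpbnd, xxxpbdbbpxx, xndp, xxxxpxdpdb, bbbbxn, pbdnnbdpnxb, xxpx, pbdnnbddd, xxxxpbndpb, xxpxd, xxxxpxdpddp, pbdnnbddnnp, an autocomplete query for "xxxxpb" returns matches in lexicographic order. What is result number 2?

Words with prefix "xxxxpb", in lexicographic order: "xxxxpbn", "xxxxpbnd", "xxxxpbndpb"
Position 2: xxxxpbnd

xxxxpbnd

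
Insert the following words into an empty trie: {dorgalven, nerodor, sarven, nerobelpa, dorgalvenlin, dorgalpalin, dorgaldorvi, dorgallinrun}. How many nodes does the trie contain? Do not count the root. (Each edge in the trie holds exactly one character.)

46

For each word, the new-node count is its length minus the longest prefix already in the trie:
  "dorgalven" → 9 new (d, o, r, g, a, l, v, e, n)
  "nerodor" → 7 new (n, e, r, o, d, o, r)
  "sarven" → 6 new (s, a, r, v, e, n)
  "nerobelpa" → prefix "nero" already present; 5 new (b, e, l, p, a)
  "dorgalvenlin" → prefix "dorgalven" already present; 3 new (l, i, n)
  "dorgalpalin" → prefix "dorgal" already present; 5 new (p, a, l, i, n)
  "dorgaldorvi" → prefix "dorgal" already present; 5 new (d, o, r, v, i)
  "dorgallinrun" → prefix "dorgal" already present; 6 new (l, i, n, r, u, n)
Total nodes = 9 + 7 + 6 + 5 + 3 + 5 + 5 + 6 = 46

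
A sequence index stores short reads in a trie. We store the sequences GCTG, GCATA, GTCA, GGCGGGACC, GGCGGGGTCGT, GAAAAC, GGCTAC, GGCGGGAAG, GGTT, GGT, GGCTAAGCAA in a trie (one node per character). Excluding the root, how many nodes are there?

40

Insert word by word; a character creates a node only if that edge doesn't already exist:
  "GCTG" → 4 new (G, C, T, G)
  "GCATA" → prefix "GC" already present; 3 new (A, T, A)
  "GTCA" → prefix "G" already present; 3 new (T, C, A)
  "GGCGGGACC" → prefix "G" already present; 8 new (G, C, G, G, G, A, C, C)
  "GGCGGGGTCGT" → prefix "GGCGGG" already present; 5 new (G, T, C, G, T)
  "GAAAAC" → prefix "G" already present; 5 new (A, A, A, A, C)
  "GGCTAC" → prefix "GGC" already present; 3 new (T, A, C)
  "GGCGGGAAG" → prefix "GGCGGGA" already present; 2 new (A, G)
  "GGTT" → prefix "GG" already present; 2 new (T, T)
  "GGT" → prefix "GGT" already present; 0 new (none)
  "GGCTAAGCAA" → prefix "GGCTA" already present; 5 new (A, G, C, A, A)
Total nodes = 4 + 3 + 3 + 8 + 5 + 5 + 3 + 2 + 2 + 0 + 5 = 40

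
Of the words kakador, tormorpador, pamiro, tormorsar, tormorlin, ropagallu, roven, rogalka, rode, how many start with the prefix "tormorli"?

1

Filter for entries beginning with "tormorli":
Words under "tormorli": tormorlin
Count: 1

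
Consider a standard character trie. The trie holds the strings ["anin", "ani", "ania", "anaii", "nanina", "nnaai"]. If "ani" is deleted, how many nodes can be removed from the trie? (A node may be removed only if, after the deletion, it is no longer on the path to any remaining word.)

0

Walk "ani" from the leaf back toward the root, removing each node that no remaining word uses.
Every node on "ani" is still needed (e.g. by "anin"), so nothing is freed.
Nodes removed: 0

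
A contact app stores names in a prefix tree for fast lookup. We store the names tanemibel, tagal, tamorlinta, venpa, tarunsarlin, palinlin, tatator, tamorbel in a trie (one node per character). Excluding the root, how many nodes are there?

50

Insert word by word; a character creates a node only if that edge doesn't already exist:
  "tanemibel" → 9 new (t, a, n, e, m, i, b, e, l)
  "tagal" → prefix "ta" already present; 3 new (g, a, l)
  "tamorlinta" → prefix "ta" already present; 8 new (m, o, r, l, i, n, t, a)
  "venpa" → 5 new (v, e, n, p, a)
  "tarunsarlin" → prefix "ta" already present; 9 new (r, u, n, s, a, r, l, i, n)
  "palinlin" → 8 new (p, a, l, i, n, l, i, n)
  "tatator" → prefix "ta" already present; 5 new (t, a, t, o, r)
  "tamorbel" → prefix "tamor" already present; 3 new (b, e, l)
Total nodes = 9 + 3 + 8 + 5 + 9 + 8 + 5 + 3 = 50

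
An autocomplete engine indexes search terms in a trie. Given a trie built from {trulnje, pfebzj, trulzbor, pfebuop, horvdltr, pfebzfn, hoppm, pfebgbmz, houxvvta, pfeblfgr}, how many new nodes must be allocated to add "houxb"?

1

"houx" is already a path in the trie; the remaining "b" must be added.
New nodes needed: |"houxb"| − 4 = 5 − 4 = 1.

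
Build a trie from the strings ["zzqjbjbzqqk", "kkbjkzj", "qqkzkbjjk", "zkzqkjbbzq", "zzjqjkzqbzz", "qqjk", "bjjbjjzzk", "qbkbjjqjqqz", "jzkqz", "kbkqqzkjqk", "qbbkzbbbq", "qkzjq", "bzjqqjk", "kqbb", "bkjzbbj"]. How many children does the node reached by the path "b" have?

3

Follow the path "b" to its node, then look at its outgoing edges.
Characters that immediately follow "b" among the stored strings: {j, k, z}.
That node has 3 child edges.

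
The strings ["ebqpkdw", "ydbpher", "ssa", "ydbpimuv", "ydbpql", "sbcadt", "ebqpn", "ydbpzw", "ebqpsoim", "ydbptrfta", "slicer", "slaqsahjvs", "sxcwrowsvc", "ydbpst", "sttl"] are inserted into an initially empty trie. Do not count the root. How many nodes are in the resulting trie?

Trace insertions, counting only characters that open a new branch:
  "ebqpkdw" → 7 new (e, b, q, p, k, d, w)
  "ydbpher" → 7 new (y, d, b, p, h, e, r)
  "ssa" → 3 new (s, s, a)
  "ydbpimuv" → prefix "ydbp" already present; 4 new (i, m, u, v)
  "ydbpql" → prefix "ydbp" already present; 2 new (q, l)
  "sbcadt" → prefix "s" already present; 5 new (b, c, a, d, t)
  "ebqpn" → prefix "ebqp" already present; 1 new (n)
  "ydbpzw" → prefix "ydbp" already present; 2 new (z, w)
  "ebqpsoim" → prefix "ebqp" already present; 4 new (s, o, i, m)
  "ydbptrfta" → prefix "ydbp" already present; 5 new (t, r, f, t, a)
  "slicer" → prefix "s" already present; 5 new (l, i, c, e, r)
  "slaqsahjvs" → prefix "sl" already present; 8 new (a, q, s, a, h, j, v, s)
  "sxcwrowsvc" → prefix "s" already present; 9 new (x, c, w, r, o, w, s, v, c)
  "ydbpst" → prefix "ydbp" already present; 2 new (s, t)
  "sttl" → prefix "s" already present; 3 new (t, t, l)
Total nodes = 7 + 7 + 3 + 4 + 2 + 5 + 1 + 2 + 4 + 5 + 5 + 8 + 9 + 2 + 3 = 67

67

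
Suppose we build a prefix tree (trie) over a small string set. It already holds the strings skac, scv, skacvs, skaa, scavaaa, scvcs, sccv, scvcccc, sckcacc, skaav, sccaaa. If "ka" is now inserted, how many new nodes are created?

2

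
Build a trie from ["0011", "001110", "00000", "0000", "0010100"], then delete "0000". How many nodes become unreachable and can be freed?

After clearing the end-marker at "0000", prune upward until reaching a node still needed by another word.
Every node on "0000" is still needed (e.g. by "00000"), so nothing is freed.
Nodes removed: 0

0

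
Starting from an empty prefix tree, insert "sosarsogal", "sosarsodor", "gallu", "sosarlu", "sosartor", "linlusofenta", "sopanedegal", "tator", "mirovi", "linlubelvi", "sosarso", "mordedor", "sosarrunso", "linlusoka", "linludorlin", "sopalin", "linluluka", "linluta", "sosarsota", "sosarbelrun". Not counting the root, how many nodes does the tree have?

Trace insertions, counting only characters that open a new branch:
  "sosarsogal" → 10 new (s, o, s, a, r, s, o, g, a, l)
  "sosarsodor" → prefix "sosarso" already present; 3 new (d, o, r)
  "gallu" → 5 new (g, a, l, l, u)
  "sosarlu" → prefix "sosar" already present; 2 new (l, u)
  "sosartor" → prefix "sosar" already present; 3 new (t, o, r)
  "linlusofenta" → 12 new (l, i, n, l, u, s, o, f, e, n, t, a)
  "sopanedegal" → prefix "so" already present; 9 new (p, a, n, e, d, e, g, a, l)
  "tator" → 5 new (t, a, t, o, r)
  "mirovi" → 6 new (m, i, r, o, v, i)
  "linlubelvi" → prefix "linlu" already present; 5 new (b, e, l, v, i)
  "sosarso" → prefix "sosarso" already present; 0 new (none)
  "mordedor" → prefix "m" already present; 7 new (o, r, d, e, d, o, r)
  "sosarrunso" → prefix "sosar" already present; 5 new (r, u, n, s, o)
  "linlusoka" → prefix "linluso" already present; 2 new (k, a)
  "linludorlin" → prefix "linlu" already present; 6 new (d, o, r, l, i, n)
  "sopalin" → prefix "sopa" already present; 3 new (l, i, n)
  "linluluka" → prefix "linlu" already present; 4 new (l, u, k, a)
  "linluta" → prefix "linlu" already present; 2 new (t, a)
  "sosarsota" → prefix "sosarso" already present; 2 new (t, a)
  "sosarbelrun" → prefix "sosar" already present; 6 new (b, e, l, r, u, n)
Total nodes = 10 + 3 + 5 + 2 + 3 + 12 + 9 + 5 + 6 + 5 + 0 + 7 + 5 + 2 + 6 + 3 + 4 + 2 + 2 + 6 = 97

97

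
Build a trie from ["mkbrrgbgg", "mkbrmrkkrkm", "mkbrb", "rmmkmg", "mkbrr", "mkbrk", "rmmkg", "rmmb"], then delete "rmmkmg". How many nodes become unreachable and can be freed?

2

A node on "rmmkmg"'s path can go only if nothing else ends at it or branches off below it.
The suffix "mg" (2 nodes) is used only by "rmmkmg"; the node for "rmmk" still has the child "g", so pruning stops there.
Nodes removed: 2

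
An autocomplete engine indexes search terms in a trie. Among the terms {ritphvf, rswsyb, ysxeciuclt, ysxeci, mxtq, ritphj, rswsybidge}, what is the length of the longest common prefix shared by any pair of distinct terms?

Equivalently: take the maximum, over all pairs, of their longest common prefix length.
"rswsyb" and "rswsybidge" agree on "rswsyb" (6 characters) before diverging; nothing deeper is shared.
Longest shared-prefix length: 6

6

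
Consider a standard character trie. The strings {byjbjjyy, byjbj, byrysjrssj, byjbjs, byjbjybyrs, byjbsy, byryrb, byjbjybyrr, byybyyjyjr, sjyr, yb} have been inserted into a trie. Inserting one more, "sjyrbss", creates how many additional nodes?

The longest prefix of "sjyrbss" already in the trie is "sjyr" (length 4).
New nodes needed: |"sjyrbss"| − 4 = 7 − 4 = 3.

3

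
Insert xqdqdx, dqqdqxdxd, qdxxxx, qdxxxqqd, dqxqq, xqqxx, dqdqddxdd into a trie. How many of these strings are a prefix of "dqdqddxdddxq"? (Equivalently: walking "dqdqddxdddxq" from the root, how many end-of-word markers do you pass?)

1

Check each prefix of "dqdqddxdddxq" against the stored set — each match is an end-marker on the path.
Prefixes of the query that are stored words: "dqdqddxdd"
Count: 1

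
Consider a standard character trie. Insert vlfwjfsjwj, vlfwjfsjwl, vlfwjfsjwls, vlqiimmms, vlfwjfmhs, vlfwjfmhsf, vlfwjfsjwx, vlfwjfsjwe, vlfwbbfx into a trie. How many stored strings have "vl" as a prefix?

9

Traverse to the node for "vl", then collect every word in that subtree.
Matches: "vlfwbbfx", "vlfwjfmhs", "vlfwjfmhsf", "vlfwjfsjwe", "vlfwjfsjwj", "vlfwjfsjwl", "vlfwjfsjwls", "vlfwjfsjwx", "vlqiimmms"
Count: 9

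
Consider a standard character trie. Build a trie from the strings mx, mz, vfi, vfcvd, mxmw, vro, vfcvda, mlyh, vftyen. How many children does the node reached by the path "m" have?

3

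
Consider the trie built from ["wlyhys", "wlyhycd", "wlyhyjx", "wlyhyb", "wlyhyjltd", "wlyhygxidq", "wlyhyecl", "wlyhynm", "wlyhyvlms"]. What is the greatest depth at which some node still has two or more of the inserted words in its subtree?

6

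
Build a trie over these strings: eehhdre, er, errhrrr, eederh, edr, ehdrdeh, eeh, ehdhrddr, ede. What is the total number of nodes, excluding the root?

For each word, the new-node count is its length minus the longest prefix already in the trie:
  "eehhdre" → 7 new (e, e, h, h, d, r, e)
  "er" → prefix "e" already present; 1 new (r)
  "errhrrr" → prefix "er" already present; 5 new (r, h, r, r, r)
  "eederh" → prefix "ee" already present; 4 new (d, e, r, h)
  "edr" → prefix "e" already present; 2 new (d, r)
  "ehdrdeh" → prefix "e" already present; 6 new (h, d, r, d, e, h)
  "eeh" → prefix "eeh" already present; 0 new (none)
  "ehdhrddr" → prefix "ehd" already present; 5 new (h, r, d, d, r)
  "ede" → prefix "ed" already present; 1 new (e)
Total nodes = 7 + 1 + 5 + 4 + 2 + 6 + 0 + 5 + 1 = 31

31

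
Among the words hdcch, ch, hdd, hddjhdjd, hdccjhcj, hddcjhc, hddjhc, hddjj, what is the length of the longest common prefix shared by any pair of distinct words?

5

Look for the deepest trie node that still has at least two words in its subtree.
"hddjhc" and "hddjhdjd" agree on "hddjh" (5 characters) before diverging; nothing deeper is shared.
Longest shared-prefix length: 5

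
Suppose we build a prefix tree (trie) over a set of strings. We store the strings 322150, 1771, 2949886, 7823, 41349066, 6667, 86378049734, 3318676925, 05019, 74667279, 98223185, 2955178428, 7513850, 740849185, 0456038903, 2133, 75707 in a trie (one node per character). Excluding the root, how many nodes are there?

Insert word by word; a character creates a node only if that edge doesn't already exist:
  "322150" → 6 new (3, 2, 2, 1, 5, 0)
  "1771" → 4 new (1, 7, 7, 1)
  "2949886" → 7 new (2, 9, 4, 9, 8, 8, 6)
  "7823" → 4 new (7, 8, 2, 3)
  "41349066" → 8 new (4, 1, 3, 4, 9, 0, 6, 6)
  "6667" → 4 new (6, 6, 6, 7)
  "86378049734" → 11 new (8, 6, 3, 7, 8, 0, 4, 9, 7, 3, 4)
  "3318676925" → prefix "3" already present; 9 new (3, 1, 8, 6, 7, 6, 9, 2, 5)
  "05019" → 5 new (0, 5, 0, 1, 9)
  "74667279" → prefix "7" already present; 7 new (4, 6, 6, 7, 2, 7, 9)
  "98223185" → 8 new (9, 8, 2, 2, 3, 1, 8, 5)
  "2955178428" → prefix "29" already present; 8 new (5, 5, 1, 7, 8, 4, 2, 8)
  "7513850" → prefix "7" already present; 6 new (5, 1, 3, 8, 5, 0)
  "740849185" → prefix "74" already present; 7 new (0, 8, 4, 9, 1, 8, 5)
  "0456038903" → prefix "0" already present; 9 new (4, 5, 6, 0, 3, 8, 9, 0, 3)
  "2133" → prefix "2" already present; 3 new (1, 3, 3)
  "75707" → prefix "75" already present; 3 new (7, 0, 7)
Total nodes = 6 + 4 + 7 + 4 + 8 + 4 + 11 + 9 + 5 + 7 + 8 + 8 + 6 + 7 + 9 + 3 + 3 = 109

109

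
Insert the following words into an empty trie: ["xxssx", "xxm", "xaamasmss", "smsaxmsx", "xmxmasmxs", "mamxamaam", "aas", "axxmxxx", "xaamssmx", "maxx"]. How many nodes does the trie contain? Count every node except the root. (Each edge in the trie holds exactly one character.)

Trace insertions, counting only characters that open a new branch:
  "xxssx" → 5 new (x, x, s, s, x)
  "xxm" → prefix "xx" already present; 1 new (m)
  "xaamasmss" → prefix "x" already present; 8 new (a, a, m, a, s, m, s, s)
  "smsaxmsx" → 8 new (s, m, s, a, x, m, s, x)
  "xmxmasmxs" → prefix "x" already present; 8 new (m, x, m, a, s, m, x, s)
  "mamxamaam" → 9 new (m, a, m, x, a, m, a, a, m)
  "aas" → 3 new (a, a, s)
  "axxmxxx" → prefix "a" already present; 6 new (x, x, m, x, x, x)
  "xaamssmx" → prefix "xaam" already present; 4 new (s, s, m, x)
  "maxx" → prefix "ma" already present; 2 new (x, x)
Total nodes = 5 + 1 + 8 + 8 + 8 + 9 + 3 + 6 + 4 + 2 = 54

54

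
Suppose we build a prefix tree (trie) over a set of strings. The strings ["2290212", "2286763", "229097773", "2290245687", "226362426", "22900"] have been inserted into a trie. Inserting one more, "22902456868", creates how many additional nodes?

Walking "22902456868" from the root, the first 9 characters ("229024568") follow existing edges; "6" is the first miss.
New nodes needed: |"22902456868"| − 9 = 11 − 9 = 2.

2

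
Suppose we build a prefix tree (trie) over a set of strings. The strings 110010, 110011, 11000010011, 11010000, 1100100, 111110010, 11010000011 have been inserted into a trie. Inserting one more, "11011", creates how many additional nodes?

The longest prefix of "11011" already in the trie is "1101" (length 4).
New nodes needed: |"11011"| − 4 = 5 − 4 = 1.

1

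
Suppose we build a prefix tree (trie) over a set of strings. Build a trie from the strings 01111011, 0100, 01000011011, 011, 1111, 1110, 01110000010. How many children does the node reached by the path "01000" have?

1

Follow the path "01000" to its node, then look at its outgoing edges.
Characters that immediately follow "01000" among the stored strings: {0}.
That node has 1 child edge.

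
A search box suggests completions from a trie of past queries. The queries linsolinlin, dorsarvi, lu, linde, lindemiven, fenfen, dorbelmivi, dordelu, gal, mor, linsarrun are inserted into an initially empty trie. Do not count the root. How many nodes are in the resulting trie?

55

Count nodes per top-level branch (shared prefixes stored once):
  'd'-branch (dorbelmivi, dordelu, dorsarvi): 19 nodes
  'f'-branch (fenfen): 6 nodes
  'g'-branch (gal): 3 nodes
  'l'-branch (linde, lindemiven, linsarrun, linsolinlin, lu): 24 nodes
  'm'-branch (mor): 3 nodes
Sum: 55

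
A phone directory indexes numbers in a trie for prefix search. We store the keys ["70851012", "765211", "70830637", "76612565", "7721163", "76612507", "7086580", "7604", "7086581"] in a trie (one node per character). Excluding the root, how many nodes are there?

39

Trace insertions, counting only characters that open a new branch:
  "70851012" → 8 new (7, 0, 8, 5, 1, 0, 1, 2)
  "765211" → prefix "7" already present; 5 new (6, 5, 2, 1, 1)
  "70830637" → prefix "708" already present; 5 new (3, 0, 6, 3, 7)
  "76612565" → prefix "76" already present; 6 new (6, 1, 2, 5, 6, 5)
  "7721163" → prefix "7" already present; 6 new (7, 2, 1, 1, 6, 3)
  "76612507" → prefix "766125" already present; 2 new (0, 7)
  "7086580" → prefix "708" already present; 4 new (6, 5, 8, 0)
  "7604" → prefix "76" already present; 2 new (0, 4)
  "7086581" → prefix "708658" already present; 1 new (1)
Total nodes = 8 + 5 + 5 + 6 + 6 + 2 + 4 + 2 + 1 = 39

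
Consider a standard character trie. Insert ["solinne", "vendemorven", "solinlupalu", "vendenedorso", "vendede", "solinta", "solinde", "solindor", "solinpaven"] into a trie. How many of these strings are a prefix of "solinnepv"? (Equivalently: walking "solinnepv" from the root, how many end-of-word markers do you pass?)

1

Walk "solinnepv" from the root; an end-of-word marker is hit whenever a stored word is a prefix of "solinnepv".
Prefixes of the query that are stored words: "solinne"
Count: 1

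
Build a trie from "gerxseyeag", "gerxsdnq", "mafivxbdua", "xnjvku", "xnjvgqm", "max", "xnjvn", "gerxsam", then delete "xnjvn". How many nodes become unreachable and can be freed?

1

After clearing the end-marker at "xnjvn", prune upward until reaching a node still needed by another word.
The suffix "n" (1 node) is used only by "xnjvn"; the node for "xnjv" still has the child "k", so pruning stops there.
Nodes removed: 1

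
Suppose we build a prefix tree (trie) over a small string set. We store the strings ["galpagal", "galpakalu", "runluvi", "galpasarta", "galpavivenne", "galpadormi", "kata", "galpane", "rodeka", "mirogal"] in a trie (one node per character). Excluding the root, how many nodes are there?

54

For each word, the new-node count is its length minus the longest prefix already in the trie:
  "galpagal" → 8 new (g, a, l, p, a, g, a, l)
  "galpakalu" → prefix "galpa" already present; 4 new (k, a, l, u)
  "runluvi" → 7 new (r, u, n, l, u, v, i)
  "galpasarta" → prefix "galpa" already present; 5 new (s, a, r, t, a)
  "galpavivenne" → prefix "galpa" already present; 7 new (v, i, v, e, n, n, e)
  "galpadormi" → prefix "galpa" already present; 5 new (d, o, r, m, i)
  "kata" → 4 new (k, a, t, a)
  "galpane" → prefix "galpa" already present; 2 new (n, e)
  "rodeka" → prefix "r" already present; 5 new (o, d, e, k, a)
  "mirogal" → 7 new (m, i, r, o, g, a, l)
Total nodes = 8 + 4 + 7 + 5 + 7 + 5 + 4 + 2 + 5 + 7 = 54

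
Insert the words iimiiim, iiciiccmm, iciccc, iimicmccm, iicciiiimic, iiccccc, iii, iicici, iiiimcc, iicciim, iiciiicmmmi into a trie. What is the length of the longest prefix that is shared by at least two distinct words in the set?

The deepest shared node is where two words last agree before diverging.
e.g. "iicciiiimic" and "iicciim" share the prefix "iiccii" of length 6; no pair shares a longer one.
Longest shared-prefix length: 6

6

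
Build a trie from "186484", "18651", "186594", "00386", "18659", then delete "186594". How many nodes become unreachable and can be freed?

1

Walk "186594" from the leaf back toward the root, removing each node that no remaining word uses.
The suffix "4" (1 node) is used only by "186594"; "18659" is itself a stored word, so pruning stops there.
Nodes removed: 1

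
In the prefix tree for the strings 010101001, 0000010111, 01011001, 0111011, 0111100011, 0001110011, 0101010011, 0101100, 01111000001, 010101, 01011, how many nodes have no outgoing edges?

7

A leaf is a node with no children — equivalently, the end of a word that is not a proper prefix of any other stored word.
Those words: "0000010111", "0001110011", "0101010011", "01011001", "0111011", "01111000001", "0111100011"
Leaf count: 7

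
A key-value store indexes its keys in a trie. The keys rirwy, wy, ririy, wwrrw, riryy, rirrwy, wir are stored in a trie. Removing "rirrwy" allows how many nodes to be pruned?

3

After clearing the end-marker at "rirrwy", prune upward until reaching a node still needed by another word.
The suffix "rwy" (3 nodes) is used only by "rirrwy"; the node for "rir" still has the child "w", so pruning stops there.
Nodes removed: 3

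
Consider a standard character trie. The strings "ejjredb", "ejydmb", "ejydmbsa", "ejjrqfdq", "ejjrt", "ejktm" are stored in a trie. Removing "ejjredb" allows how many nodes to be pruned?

A node on "ejjredb"'s path can go only if nothing else ends at it or branches off below it.
The suffix "edb" (3 nodes) is used only by "ejjredb"; the node for "ejjr" still has the child "q", so pruning stops there.
Nodes removed: 3

3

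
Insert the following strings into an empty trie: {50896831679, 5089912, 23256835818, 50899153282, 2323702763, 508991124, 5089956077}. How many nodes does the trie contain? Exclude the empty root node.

Insert word by word; a character creates a node only if that edge doesn't already exist:
  "50896831679" → 11 new (5, 0, 8, 9, 6, 8, 3, 1, 6, 7, 9)
  "5089912" → prefix "5089" already present; 3 new (9, 1, 2)
  "23256835818" → 11 new (2, 3, 2, 5, 6, 8, 3, 5, 8, 1, 8)
  "50899153282" → prefix "508991" already present; 5 new (5, 3, 2, 8, 2)
  "2323702763" → prefix "232" already present; 7 new (3, 7, 0, 2, 7, 6, 3)
  "508991124" → prefix "508991" already present; 3 new (1, 2, 4)
  "5089956077" → prefix "50899" already present; 5 new (5, 6, 0, 7, 7)
Total nodes = 11 + 3 + 11 + 5 + 7 + 3 + 5 = 45

45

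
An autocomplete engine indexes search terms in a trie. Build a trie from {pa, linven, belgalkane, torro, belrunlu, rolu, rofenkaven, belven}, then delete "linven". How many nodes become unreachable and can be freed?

After clearing the end-marker at "linven", prune upward until reaching a node still needed by another word.
No other word shares any prefix with "linven", so all 6 of its nodes go.
Nodes removed: 6

6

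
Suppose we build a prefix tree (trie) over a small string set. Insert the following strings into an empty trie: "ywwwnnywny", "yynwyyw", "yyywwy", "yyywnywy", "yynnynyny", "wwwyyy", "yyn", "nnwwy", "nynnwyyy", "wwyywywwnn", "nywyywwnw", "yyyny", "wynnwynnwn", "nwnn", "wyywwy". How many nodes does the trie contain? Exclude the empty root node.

Count nodes per top-level branch (shared prefixes stored once):
  'n'-branch (nnwwy, nwnn, nynnwyyy, nywyywwnw): 22 nodes
  'w'-branch (wwwyyy, wwyywywwnn, wynnwynnwn, wyywwy): 27 nodes
  'y'-branch (ywwwnnywny, yyn, yynnynyny, yynwyyw, yyyny, yyywnywy, yyywwy): 32 nodes
Sum: 81

81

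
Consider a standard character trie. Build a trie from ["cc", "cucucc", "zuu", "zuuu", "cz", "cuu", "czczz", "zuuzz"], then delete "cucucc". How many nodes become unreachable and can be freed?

4

Walk "cucucc" from the leaf back toward the root, removing each node that no remaining word uses.
The suffix "cucc" (4 nodes) is used only by "cucucc"; the node for "cu" still has the child "u", so pruning stops there.
Nodes removed: 4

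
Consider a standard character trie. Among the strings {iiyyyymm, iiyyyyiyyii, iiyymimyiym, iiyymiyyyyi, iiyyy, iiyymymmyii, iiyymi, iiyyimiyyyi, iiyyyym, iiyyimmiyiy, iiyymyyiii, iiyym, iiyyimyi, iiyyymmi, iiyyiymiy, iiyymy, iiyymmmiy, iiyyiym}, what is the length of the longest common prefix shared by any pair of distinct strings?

7

The deepest shared node is where two words last agree before diverging.
"iiyyiym" and "iiyyiymiy" agree on "iiyyiym" (7 characters) before diverging; nothing deeper is shared.
Longest shared-prefix length: 7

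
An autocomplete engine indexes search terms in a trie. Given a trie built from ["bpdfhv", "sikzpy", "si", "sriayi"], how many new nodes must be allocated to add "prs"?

3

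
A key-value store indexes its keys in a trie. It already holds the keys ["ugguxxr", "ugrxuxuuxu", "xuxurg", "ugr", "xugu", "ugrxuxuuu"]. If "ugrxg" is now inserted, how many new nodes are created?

The longest prefix of "ugrxg" already in the trie is "ugrx" (length 4).
So 5 − 4 = 1 new nodes.

1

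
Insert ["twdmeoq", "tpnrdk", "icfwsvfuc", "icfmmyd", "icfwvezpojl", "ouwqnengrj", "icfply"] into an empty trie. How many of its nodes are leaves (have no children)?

7

A leaf is a node with no children — equivalently, the end of a word that is not a proper prefix of any other stored word.
Those words: "icfmmyd", "icfply", "icfwsvfuc", "icfwvezpojl", "ouwqnengrj", "tpnrdk", "twdmeoq"
Leaf count: 7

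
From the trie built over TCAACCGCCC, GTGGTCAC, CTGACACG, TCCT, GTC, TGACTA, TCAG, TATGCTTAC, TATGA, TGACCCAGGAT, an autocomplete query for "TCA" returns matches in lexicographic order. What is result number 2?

DFS of the "TCA" subtree visits, in order: "TCAACCGCCC", "TCAG"
The 2nd is TCAG.

TCAG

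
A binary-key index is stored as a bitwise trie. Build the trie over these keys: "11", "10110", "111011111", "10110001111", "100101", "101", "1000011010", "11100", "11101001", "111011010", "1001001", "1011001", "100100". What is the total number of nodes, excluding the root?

For each word, the new-node count is its length minus the longest prefix already in the trie:
  "11" → 2 new (1, 1)
  "10110" → prefix "1" already present; 4 new (0, 1, 1, 0)
  "111011111" → prefix "11" already present; 7 new (1, 0, 1, 1, 1, 1, 1)
  "10110001111" → prefix "10110" already present; 6 new (0, 0, 1, 1, 1, 1)
  "100101" → prefix "10" already present; 4 new (0, 1, 0, 1)
  "101" → prefix "101" already present; 0 new (none)
  "1000011010" → prefix "100" already present; 7 new (0, 0, 1, 1, 0, 1, 0)
  "11100" → prefix "1110" already present; 1 new (0)
  "11101001" → prefix "11101" already present; 3 new (0, 0, 1)
  "111011010" → prefix "111011" already present; 3 new (0, 1, 0)
  "1001001" → prefix "10010" already present; 2 new (0, 1)
  "1011001" → prefix "101100" already present; 1 new (1)
  "100100" → prefix "100100" already present; 0 new (none)
Total nodes = 2 + 4 + 7 + 6 + 4 + 0 + 7 + 1 + 3 + 3 + 2 + 1 + 0 = 40

40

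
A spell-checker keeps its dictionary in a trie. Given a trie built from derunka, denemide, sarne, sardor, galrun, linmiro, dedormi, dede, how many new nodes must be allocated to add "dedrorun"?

5

Walking "dedrorun" from the root, the first 3 characters ("ded") follow existing edges; "r" is the first miss.
Each of the 5 remaining characters creates one node.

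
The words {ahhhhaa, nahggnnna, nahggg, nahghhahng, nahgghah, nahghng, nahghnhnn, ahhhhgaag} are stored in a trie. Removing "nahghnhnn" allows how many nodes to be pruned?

3

Walk "nahghnhnn" from the leaf back toward the root, removing each node that no remaining word uses.
The suffix "hnn" (3 nodes) is used only by "nahghnhnn"; the node for "nahghn" still has the child "g", so pruning stops there.
Nodes removed: 3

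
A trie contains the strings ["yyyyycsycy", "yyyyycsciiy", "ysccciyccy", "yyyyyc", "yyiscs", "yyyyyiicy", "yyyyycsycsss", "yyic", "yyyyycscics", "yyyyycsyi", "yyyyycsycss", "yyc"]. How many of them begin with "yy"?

Walk to "yy"; the words in its subtree are exactly those with that prefix.
Words under "yy": yyc, yyic, yyiscs, yyyyyc, yyyyycscics, yyyyycsciiy, yyyyycsycss, yyyyycsycsss, yyyyycsycy, yyyyycsyi, yyyyyiicy
Count: 11

11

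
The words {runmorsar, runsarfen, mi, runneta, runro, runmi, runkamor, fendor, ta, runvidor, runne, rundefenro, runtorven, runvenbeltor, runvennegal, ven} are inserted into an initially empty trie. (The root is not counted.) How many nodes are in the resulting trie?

Insert word by word; a character creates a node only if that edge doesn't already exist:
  "runmorsar" → 9 new (r, u, n, m, o, r, s, a, r)
  "runsarfen" → prefix "run" already present; 6 new (s, a, r, f, e, n)
  "mi" → 2 new (m, i)
  "runneta" → prefix "run" already present; 4 new (n, e, t, a)
  "runro" → prefix "run" already present; 2 new (r, o)
  "runmi" → prefix "runm" already present; 1 new (i)
  "runkamor" → prefix "run" already present; 5 new (k, a, m, o, r)
  "fendor" → 6 new (f, e, n, d, o, r)
  "ta" → 2 new (t, a)
  "runvidor" → prefix "run" already present; 5 new (v, i, d, o, r)
  "runne" → prefix "runne" already present; 0 new (none)
  "rundefenro" → prefix "run" already present; 7 new (d, e, f, e, n, r, o)
  "runtorven" → prefix "run" already present; 6 new (t, o, r, v, e, n)
  "runvenbeltor" → prefix "runv" already present; 8 new (e, n, b, e, l, t, o, r)
  "runvennegal" → prefix "runven" already present; 5 new (n, e, g, a, l)
  "ven" → 3 new (v, e, n)
Total nodes = 9 + 6 + 2 + 4 + 2 + 1 + 5 + 6 + 2 + 5 + 0 + 7 + 6 + 8 + 5 + 3 = 71

71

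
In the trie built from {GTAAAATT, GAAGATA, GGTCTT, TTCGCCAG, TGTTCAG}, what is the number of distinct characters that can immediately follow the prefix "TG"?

Walk "TG" from the root, arriving at one node.
Distinct next characters after "TG": T.
That node has 1 child edge.

1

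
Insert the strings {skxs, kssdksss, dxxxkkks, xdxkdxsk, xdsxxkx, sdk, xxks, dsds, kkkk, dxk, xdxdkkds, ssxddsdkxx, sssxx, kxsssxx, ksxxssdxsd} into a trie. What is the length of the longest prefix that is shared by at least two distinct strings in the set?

Equivalently: take the maximum, over all pairs, of their longest common prefix length.
"xdxdkkds" and "xdxkdxsk" agree on "xdx" (3 characters) before diverging; nothing deeper is shared.
Longest shared-prefix length: 3

3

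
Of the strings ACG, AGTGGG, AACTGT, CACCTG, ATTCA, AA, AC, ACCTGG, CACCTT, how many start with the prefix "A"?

7

Traverse to the node for "A", then collect every word in that subtree.
Matches: "AA", "AACTGT", "AC", "ACCTGG", "ACG", "AGTGGG", "ATTCA"
Count: 7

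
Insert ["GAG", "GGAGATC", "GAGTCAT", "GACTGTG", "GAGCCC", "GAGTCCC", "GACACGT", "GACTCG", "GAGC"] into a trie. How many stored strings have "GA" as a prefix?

8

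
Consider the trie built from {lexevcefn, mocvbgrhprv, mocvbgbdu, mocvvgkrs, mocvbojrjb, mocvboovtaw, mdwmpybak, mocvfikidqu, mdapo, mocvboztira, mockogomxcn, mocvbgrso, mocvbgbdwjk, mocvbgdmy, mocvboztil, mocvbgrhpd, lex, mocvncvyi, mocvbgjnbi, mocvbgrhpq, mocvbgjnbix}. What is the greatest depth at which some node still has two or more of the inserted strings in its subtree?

10

Look for the deepest trie node that still has at least two words in its subtree.
"mocvbgjnbi" and "mocvbgjnbix" agree on "mocvbgjnbi" (10 characters) before diverging; nothing deeper is shared.
Longest shared-prefix length: 10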